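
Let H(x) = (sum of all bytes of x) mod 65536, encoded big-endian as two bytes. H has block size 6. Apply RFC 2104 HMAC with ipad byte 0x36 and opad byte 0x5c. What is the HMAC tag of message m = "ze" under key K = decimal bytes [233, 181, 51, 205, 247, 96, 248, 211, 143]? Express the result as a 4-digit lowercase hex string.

Key decimal bytes [233, 181, 51, 205, 247, 96, 248, 211, 143] = e9 b5 33 cd f7 60 f8 d3 8f is 9 bytes > B = 6, so hash it first: H(key) = 06 4f, then zero-pad to 6 bytes: K' = 06 4f 00 00 00 00.
K' ⊕ ipad = 30 79 36 36 36 36.  K' ⊕ opad = 5a 13 5c 5c 5c 5c.
Inner input = (K'⊕ipad) ∥ m = 30 79 36 36 36 36 ∥ 7a 65.
Inner hash: sum = 48+121+54+54+54+54+122+101 = 608 → 02 60.
Outer input = (K'⊕opad) ∥ inner = 5a 13 5c 5c 5c 5c ∥ 02 60.
Outer hash (tag): sum = 90+19+92+92+92+92+2+96 = 575 → 02 3f.

023f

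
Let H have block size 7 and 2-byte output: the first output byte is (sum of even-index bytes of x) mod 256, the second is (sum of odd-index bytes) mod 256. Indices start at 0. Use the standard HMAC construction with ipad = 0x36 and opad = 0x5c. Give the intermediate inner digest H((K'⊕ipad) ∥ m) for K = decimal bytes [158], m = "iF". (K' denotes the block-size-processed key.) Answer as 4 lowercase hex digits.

Key decimal bytes [158] = 9e is 1 byte ≤ B = 7; zero-pad to 7 bytes: K' = 9e 00 00 00 00 00 00.
K' ⊕ ipad = a8 36 36 36 36 36 36.
Inner input = a8 36 36 36 36 36 36 ∥ 69 46.
Inner hash: even-index sum = 400 mod 256 = 144; odd-index sum = 267 mod 256 = 11 → 90 0b.

900b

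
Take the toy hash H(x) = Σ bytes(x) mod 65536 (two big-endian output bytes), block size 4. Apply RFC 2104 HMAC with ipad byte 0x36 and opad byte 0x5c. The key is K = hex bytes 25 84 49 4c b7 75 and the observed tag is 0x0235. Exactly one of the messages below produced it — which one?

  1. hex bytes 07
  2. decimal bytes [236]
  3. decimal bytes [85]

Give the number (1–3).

Key hex bytes 25 84 49 4c b7 75 is 6 bytes > B = 4, so hash it first: H(key) = 02 6a, then zero-pad to 4 bytes: K' = 02 6a 00 00.
K' ⊕ ipad = 34 5c 36 36; K' ⊕ opad = 5e 36 5c 5c.
m1: inner = H(34 5c 36 36 07) = 01 03; tag = H(5e 36 5c 5c 01 03) = 0150
m2: inner = H(34 5c 36 36 ec) = 01 e8; tag = H(5e 36 5c 5c 01 e8) = 0235 ← matches
m3: inner = H(34 5c 36 36 55) = 01 51; tag = H(5e 36 5c 5c 01 51) = 019e

2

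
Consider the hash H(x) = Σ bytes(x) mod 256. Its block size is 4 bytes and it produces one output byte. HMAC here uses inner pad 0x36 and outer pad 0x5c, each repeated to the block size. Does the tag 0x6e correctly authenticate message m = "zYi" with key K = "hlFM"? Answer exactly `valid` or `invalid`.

valid

Key "hlFM" = 68 6c 46 4d is exactly B = 4 bytes: K' = 68 6c 46 4d.
K' ⊕ ipad = 5e 5a 70 7b; K' ⊕ opad = 34 30 1a 11.
Inner hash: sum = 94+90+112+123+122+89+105 = 735; mod 256 = 223 → df.
Outer hash (recomputed tag): sum = 52+48+26+17+223 = 366; mod 256 = 110 → 6e.
Recomputed tag = 6e; claimed = 6e → match.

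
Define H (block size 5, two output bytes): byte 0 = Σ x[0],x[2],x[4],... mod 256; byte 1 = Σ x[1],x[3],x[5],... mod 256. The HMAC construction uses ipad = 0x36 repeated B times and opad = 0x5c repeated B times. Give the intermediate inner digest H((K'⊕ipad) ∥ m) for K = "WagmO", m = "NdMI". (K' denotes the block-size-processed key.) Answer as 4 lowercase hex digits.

Key "WagmO" = 57 61 67 6d 4f is exactly B = 5 bytes: K' = 57 61 67 6d 4f.
K' ⊕ ipad = 61 57 51 5b 79.
Inner input = 61 57 51 5b 79 ∥ 4e 64 4d 49.
Inner hash: even-index sum = 472 mod 256 = 216; odd-index sum = 333 mod 256 = 77 → d8 4d.

d84d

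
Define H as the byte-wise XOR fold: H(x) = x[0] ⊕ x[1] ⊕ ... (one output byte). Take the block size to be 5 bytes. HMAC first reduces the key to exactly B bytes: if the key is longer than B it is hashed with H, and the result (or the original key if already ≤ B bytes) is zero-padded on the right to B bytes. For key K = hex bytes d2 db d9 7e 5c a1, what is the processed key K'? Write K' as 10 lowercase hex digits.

|K| = 6 > B = 5, so first hash the key.
H(K): XOR d2⊕db⊕d9⊕7e⊕5c⊕a1 = 53.
Zero-pad H(K) = 53 to 5 bytes: K' = 53 00 00 00 00.

5300000000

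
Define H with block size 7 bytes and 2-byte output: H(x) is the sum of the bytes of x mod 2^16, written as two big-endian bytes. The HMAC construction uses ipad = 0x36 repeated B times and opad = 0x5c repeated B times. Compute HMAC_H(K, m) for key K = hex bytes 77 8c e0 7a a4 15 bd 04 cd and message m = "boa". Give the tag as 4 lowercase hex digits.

0323

Key hex bytes 77 8c e0 7a a4 15 bd 04 cd is 9 bytes > B = 7, so hash it first: H(key) = 04 a4, then zero-pad to 7 bytes: K' = 04 a4 00 00 00 00 00.
K' ⊕ ipad = 32 92 36 36 36 36 36.  K' ⊕ opad = 58 f8 5c 5c 5c 5c 5c.
Inner input = (K'⊕ipad) ∥ m = 32 92 36 36 36 36 36 ∥ 62 6f 61.
Inner hash: sum = 50+146+54+54+54+54+54+98+111+97 = 772 → 03 04.
Outer input = (K'⊕opad) ∥ inner = 58 f8 5c 5c 5c 5c 5c ∥ 03 04.
Outer hash (tag): sum = 88+248+92+92+92+92+92+3+4 = 803 → 03 23.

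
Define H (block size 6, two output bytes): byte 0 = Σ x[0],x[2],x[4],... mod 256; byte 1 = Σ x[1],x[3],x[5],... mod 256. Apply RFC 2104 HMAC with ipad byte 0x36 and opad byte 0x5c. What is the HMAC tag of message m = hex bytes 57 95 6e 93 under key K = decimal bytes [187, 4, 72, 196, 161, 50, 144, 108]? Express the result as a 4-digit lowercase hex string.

53d6

Key decimal bytes [187, 4, 72, 196, 161, 50, 144, 108] = bb 04 48 c4 a1 32 90 6c is 8 bytes > B = 6, so hash it first: H(key) = 34 66, then zero-pad to 6 bytes: K' = 34 66 00 00 00 00.
K' ⊕ ipad = 02 50 36 36 36 36.  K' ⊕ opad = 68 3a 5c 5c 5c 5c.
Inner input = (K'⊕ipad) ∥ m = 02 50 36 36 36 36 ∥ 57 95 6e 93.
Inner hash: even-index sum = 307 mod 256 = 51; odd-index sum = 484 mod 256 = 228 → 33 e4.
Outer input = (K'⊕opad) ∥ inner = 68 3a 5c 5c 5c 5c ∥ 33 e4.
Outer hash (tag): even-index sum = 339 mod 256 = 83; odd-index sum = 470 mod 256 = 214 → 53 d6.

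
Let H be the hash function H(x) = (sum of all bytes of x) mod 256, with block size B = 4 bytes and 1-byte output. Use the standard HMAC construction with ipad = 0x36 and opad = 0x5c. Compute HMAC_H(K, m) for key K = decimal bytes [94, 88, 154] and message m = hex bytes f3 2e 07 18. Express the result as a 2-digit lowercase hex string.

Key decimal bytes [94, 88, 154] = 5e 58 9a is 3 bytes ≤ B = 4; zero-pad to 4 bytes: K' = 5e 58 9a 00.
K' ⊕ ipad = 68 6e ac 36.  K' ⊕ opad = 02 04 c6 5c.
Inner input = (K'⊕ipad) ∥ m = 68 6e ac 36 ∥ f3 2e 07 18.
Inner hash: sum = 104+110+172+54+243+46+7+24 = 760; mod 256 = 248 → f8.
Outer input = (K'⊕opad) ∥ inner = 02 04 c6 5c ∥ f8.
Outer hash (tag): sum = 2+4+198+92+248 = 544; mod 256 = 32 → 20.

20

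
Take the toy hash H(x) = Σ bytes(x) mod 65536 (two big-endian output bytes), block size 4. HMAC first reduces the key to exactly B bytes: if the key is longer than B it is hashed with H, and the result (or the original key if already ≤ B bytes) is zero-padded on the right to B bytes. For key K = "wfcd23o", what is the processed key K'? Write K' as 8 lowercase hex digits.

02780000

|K| = 7 > B = 4, so first hash the key.
H(K): sum = 119+102+99+100+50+51+111 = 632 → 02 78.
Zero-pad H(K) = 02 78 to 4 bytes: K' = 02 78 00 00.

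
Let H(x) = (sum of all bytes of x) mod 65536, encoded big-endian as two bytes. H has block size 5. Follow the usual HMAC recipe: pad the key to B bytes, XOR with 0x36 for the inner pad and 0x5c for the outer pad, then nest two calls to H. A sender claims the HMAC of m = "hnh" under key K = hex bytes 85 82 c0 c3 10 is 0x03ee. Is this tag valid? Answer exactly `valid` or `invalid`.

Key hex bytes 85 82 c0 c3 10 is exactly B = 5 bytes: K' = 85 82 c0 c3 10.
K' ⊕ ipad = b3 b4 f6 f5 26; K' ⊕ opad = d9 de 9c 9f 4c.
Inner hash: sum = 179+180+246+245+38+104+110+104 = 1206 → 04 b6.
Outer hash (recomputed tag): sum = 217+222+156+159+76+4+182 = 1016 → 03 f8.
Recomputed tag = 03f8; claimed = 03ee → mismatch.

invalid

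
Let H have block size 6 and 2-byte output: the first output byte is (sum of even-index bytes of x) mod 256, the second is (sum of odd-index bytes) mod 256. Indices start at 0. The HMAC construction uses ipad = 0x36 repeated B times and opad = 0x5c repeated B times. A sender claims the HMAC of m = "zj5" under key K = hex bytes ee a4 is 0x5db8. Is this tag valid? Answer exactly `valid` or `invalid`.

invalid

Key hex bytes ee a4 is 2 bytes ≤ B = 6; zero-pad to 6 bytes: K' = ee a4 00 00 00 00.
K' ⊕ ipad = d8 92 36 36 36 36; K' ⊕ opad = b2 f8 5c 5c 5c 5c.
Inner hash: even-index sum = 499 mod 256 = 243; odd-index sum = 360 mod 256 = 104 → f3 68.
Outer hash (recomputed tag): even-index sum = 605 mod 256 = 93; odd-index sum = 536 mod 256 = 24 → 5d 18.
Recomputed tag = 5d18; claimed = 5db8 → mismatch.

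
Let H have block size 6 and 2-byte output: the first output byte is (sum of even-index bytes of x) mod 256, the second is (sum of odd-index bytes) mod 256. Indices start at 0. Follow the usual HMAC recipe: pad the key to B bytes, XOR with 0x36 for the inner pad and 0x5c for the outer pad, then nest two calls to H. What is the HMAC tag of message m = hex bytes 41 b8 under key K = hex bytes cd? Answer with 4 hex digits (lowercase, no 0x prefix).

Key hex bytes cd is 1 byte ≤ B = 6; zero-pad to 6 bytes: K' = cd 00 00 00 00 00.
K' ⊕ ipad = fb 36 36 36 36 36.  K' ⊕ opad = 91 5c 5c 5c 5c 5c.
Inner input = (K'⊕ipad) ∥ m = fb 36 36 36 36 36 ∥ 41 b8.
Inner hash: even-index sum = 424 mod 256 = 168; odd-index sum = 346 mod 256 = 90 → a8 5a.
Outer input = (K'⊕opad) ∥ inner = 91 5c 5c 5c 5c 5c ∥ a8 5a.
Outer hash (tag): even-index sum = 497 mod 256 = 241; odd-index sum = 366 mod 256 = 110 → f1 6e.

f16e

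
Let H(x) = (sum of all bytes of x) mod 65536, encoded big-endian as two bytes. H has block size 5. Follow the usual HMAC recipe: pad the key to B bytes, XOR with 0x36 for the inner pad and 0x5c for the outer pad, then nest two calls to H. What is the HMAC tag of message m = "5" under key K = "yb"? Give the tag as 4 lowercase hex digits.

Key "yb" = 79 62 is 2 bytes ≤ B = 5; zero-pad to 5 bytes: K' = 79 62 00 00 00.
K' ⊕ ipad = 4f 54 36 36 36.  K' ⊕ opad = 25 3e 5c 5c 5c.
Inner input = (K'⊕ipad) ∥ m = 4f 54 36 36 36 ∥ 35.
Inner hash: sum = 79+84+54+54+54+53 = 378 → 01 7a.
Outer input = (K'⊕opad) ∥ inner = 25 3e 5c 5c 5c ∥ 01 7a.
Outer hash (tag): sum = 37+62+92+92+92+1+122 = 498 → 01 f2.

01f2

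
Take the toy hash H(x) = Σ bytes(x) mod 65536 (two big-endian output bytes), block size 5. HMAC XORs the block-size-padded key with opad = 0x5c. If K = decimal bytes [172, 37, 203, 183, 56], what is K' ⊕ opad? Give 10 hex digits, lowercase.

f07997eb64

Key decimal bytes [172, 37, 203, 183, 56] = ac 25 cb b7 38 is exactly B = 5 bytes: K' = ac 25 cb b7 38.
XOR each byte with 0x5c: ac⊕5c=f0, 25⊕5c=79, cb⊕5c=97, b7⊕5c=eb, 38⊕5c=64.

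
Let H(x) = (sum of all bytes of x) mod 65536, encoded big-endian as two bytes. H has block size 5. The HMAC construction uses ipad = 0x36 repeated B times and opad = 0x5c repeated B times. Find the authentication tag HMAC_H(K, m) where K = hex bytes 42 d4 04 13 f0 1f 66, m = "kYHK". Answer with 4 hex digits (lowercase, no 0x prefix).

Key hex bytes 42 d4 04 13 f0 1f 66 is 7 bytes > B = 5, so hash it first: H(key) = 02 a2, then zero-pad to 5 bytes: K' = 02 a2 00 00 00.
K' ⊕ ipad = 34 94 36 36 36.  K' ⊕ opad = 5e fe 5c 5c 5c.
Inner input = (K'⊕ipad) ∥ m = 34 94 36 36 36 ∥ 6b 59 48 4b.
Inner hash: sum = 52+148+54+54+54+107+89+72+75 = 705 → 02 c1.
Outer input = (K'⊕opad) ∥ inner = 5e fe 5c 5c 5c ∥ 02 c1.
Outer hash (tag): sum = 94+254+92+92+92+2+193 = 819 → 03 33.

0333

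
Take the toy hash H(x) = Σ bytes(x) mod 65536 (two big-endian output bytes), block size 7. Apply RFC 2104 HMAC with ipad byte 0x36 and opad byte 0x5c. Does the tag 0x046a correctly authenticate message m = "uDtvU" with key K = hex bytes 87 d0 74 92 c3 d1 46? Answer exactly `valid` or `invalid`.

valid

Key hex bytes 87 d0 74 92 c3 d1 46 is exactly B = 7 bytes: K' = 87 d0 74 92 c3 d1 46.
K' ⊕ ipad = b1 e6 42 a4 f5 e7 70; K' ⊕ opad = db 8c 28 ce 9f 8d 1a.
Inner hash: sum = 177+230+66+164+245+231+112+117+68+116+118+85 = 1729 → 06 c1.
Outer hash (recomputed tag): sum = 219+140+40+206+159+141+26+6+193 = 1130 → 04 6a.
Recomputed tag = 046a; claimed = 046a → match.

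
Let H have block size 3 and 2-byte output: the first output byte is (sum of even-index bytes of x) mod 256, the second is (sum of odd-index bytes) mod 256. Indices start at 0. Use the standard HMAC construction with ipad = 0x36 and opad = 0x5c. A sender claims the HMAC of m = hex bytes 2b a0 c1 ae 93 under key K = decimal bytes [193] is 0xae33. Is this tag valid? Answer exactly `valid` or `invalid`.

Key decimal bytes [193] = c1 is 1 byte ≤ B = 3; zero-pad to 3 bytes: K' = c1 00 00.
K' ⊕ ipad = f7 36 36; K' ⊕ opad = 9d 5c 5c.
Inner hash: even-index sum = 635 mod 256 = 123; odd-index sum = 437 mod 256 = 181 → 7b b5.
Outer hash (recomputed tag): even-index sum = 430 mod 256 = 174; odd-index sum = 215 mod 256 = 215 → ae d7.
Recomputed tag = aed7; claimed = ae33 → mismatch.

invalid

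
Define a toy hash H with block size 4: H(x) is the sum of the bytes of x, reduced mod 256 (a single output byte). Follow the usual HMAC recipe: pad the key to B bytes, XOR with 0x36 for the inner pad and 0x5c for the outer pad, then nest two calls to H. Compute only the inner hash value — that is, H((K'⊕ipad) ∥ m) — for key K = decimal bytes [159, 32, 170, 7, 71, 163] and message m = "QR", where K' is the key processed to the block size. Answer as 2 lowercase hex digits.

b1

Key decimal bytes [159, 32, 170, 7, 71, 163] = 9f 20 aa 07 47 a3 is 6 bytes > B = 4, so hash it first: H(key) = 5a, then zero-pad to 4 bytes: K' = 5a 00 00 00.
K' ⊕ ipad = 6c 36 36 36.
Inner input = 6c 36 36 36 ∥ 51 52.
Inner hash: sum = 108+54+54+54+81+82 = 433; mod 256 = 177 → b1.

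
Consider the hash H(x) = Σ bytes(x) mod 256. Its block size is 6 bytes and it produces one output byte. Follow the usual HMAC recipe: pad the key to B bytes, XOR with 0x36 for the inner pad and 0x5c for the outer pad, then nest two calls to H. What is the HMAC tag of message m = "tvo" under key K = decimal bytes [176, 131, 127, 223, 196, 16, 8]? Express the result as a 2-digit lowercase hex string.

Key decimal bytes [176, 131, 127, 223, 196, 16, 8] = b0 83 7f df c4 10 08 is 7 bytes > B = 6, so hash it first: H(key) = 6d, then zero-pad to 6 bytes: K' = 6d 00 00 00 00 00.
K' ⊕ ipad = 5b 36 36 36 36 36.  K' ⊕ opad = 31 5c 5c 5c 5c 5c.
Inner input = (K'⊕ipad) ∥ m = 5b 36 36 36 36 36 ∥ 74 76 6f.
Inner hash: sum = 91+54+54+54+54+54+116+118+111 = 706; mod 256 = 194 → c2.
Outer input = (K'⊕opad) ∥ inner = 31 5c 5c 5c 5c 5c ∥ c2.
Outer hash (tag): sum = 49+92+92+92+92+92+194 = 703; mod 256 = 191 → bf.

bf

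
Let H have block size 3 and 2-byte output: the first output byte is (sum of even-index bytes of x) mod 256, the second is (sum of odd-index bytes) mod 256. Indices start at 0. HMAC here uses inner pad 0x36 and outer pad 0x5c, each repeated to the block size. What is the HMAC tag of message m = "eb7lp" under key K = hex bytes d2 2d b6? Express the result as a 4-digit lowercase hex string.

9fa3

Key hex bytes d2 2d b6 is exactly B = 3 bytes: K' = d2 2d b6.
K' ⊕ ipad = e4 1b 80.  K' ⊕ opad = 8e 71 ea.
Inner input = (K'⊕ipad) ∥ m = e4 1b 80 ∥ 65 62 37 6c 70.
Inner hash: even-index sum = 562 mod 256 = 50; odd-index sum = 295 mod 256 = 39 → 32 27.
Outer input = (K'⊕opad) ∥ inner = 8e 71 ea ∥ 32 27.
Outer hash (tag): even-index sum = 415 mod 256 = 159; odd-index sum = 163 mod 256 = 163 → 9f a3.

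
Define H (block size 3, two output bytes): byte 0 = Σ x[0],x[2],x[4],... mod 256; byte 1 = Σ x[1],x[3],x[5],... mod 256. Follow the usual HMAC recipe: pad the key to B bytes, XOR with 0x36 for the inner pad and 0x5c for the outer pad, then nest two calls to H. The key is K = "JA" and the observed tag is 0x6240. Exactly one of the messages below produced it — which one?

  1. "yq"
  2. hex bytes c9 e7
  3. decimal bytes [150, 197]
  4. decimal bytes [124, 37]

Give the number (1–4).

1

Key "JA" = 4a 41 is 2 bytes ≤ B = 3; zero-pad to 3 bytes: K' = 4a 41 00.
K' ⊕ ipad = 7c 77 36; K' ⊕ opad = 16 1d 5c.
m1: inner = H(7c 77 36 79 71) = 23 f0; tag = H(16 1d 5c 23 f0) = 6240 ← matches
m2: inner = H(7c 77 36 c9 e7) = 99 40; tag = H(16 1d 5c 99 40) = b2b6
m3: inner = H(7c 77 36 96 c5) = 77 0d; tag = H(16 1d 5c 77 0d) = 7f94
m4: inner = H(7c 77 36 7c 25) = d7 f3; tag = H(16 1d 5c d7 f3) = 65f4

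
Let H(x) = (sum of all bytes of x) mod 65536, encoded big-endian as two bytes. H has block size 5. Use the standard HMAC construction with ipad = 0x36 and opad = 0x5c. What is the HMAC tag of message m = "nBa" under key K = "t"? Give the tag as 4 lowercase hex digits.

Key "t" = 74 is 1 byte ≤ B = 5; zero-pad to 5 bytes: K' = 74 00 00 00 00.
K' ⊕ ipad = 42 36 36 36 36.  K' ⊕ opad = 28 5c 5c 5c 5c.
Inner input = (K'⊕ipad) ∥ m = 42 36 36 36 36 ∥ 6e 42 61.
Inner hash: sum = 66+54+54+54+54+110+66+97 = 555 → 02 2b.
Outer input = (K'⊕opad) ∥ inner = 28 5c 5c 5c 5c ∥ 02 2b.
Outer hash (tag): sum = 40+92+92+92+92+2+43 = 453 → 01 c5.

01c5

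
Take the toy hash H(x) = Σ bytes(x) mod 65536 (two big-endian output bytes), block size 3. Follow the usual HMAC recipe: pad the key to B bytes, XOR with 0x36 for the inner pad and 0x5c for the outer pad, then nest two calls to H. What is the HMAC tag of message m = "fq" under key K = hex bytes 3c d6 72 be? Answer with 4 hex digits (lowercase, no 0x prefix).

Key hex bytes 3c d6 72 be is 4 bytes > B = 3, so hash it first: H(key) = 02 42, then zero-pad to 3 bytes: K' = 02 42 00.
K' ⊕ ipad = 34 74 36.  K' ⊕ opad = 5e 1e 5c.
Inner input = (K'⊕ipad) ∥ m = 34 74 36 ∥ 66 71.
Inner hash: sum = 52+116+54+102+113 = 437 → 01 b5.
Outer input = (K'⊕opad) ∥ inner = 5e 1e 5c ∥ 01 b5.
Outer hash (tag): sum = 94+30+92+1+181 = 398 → 01 8e.

018e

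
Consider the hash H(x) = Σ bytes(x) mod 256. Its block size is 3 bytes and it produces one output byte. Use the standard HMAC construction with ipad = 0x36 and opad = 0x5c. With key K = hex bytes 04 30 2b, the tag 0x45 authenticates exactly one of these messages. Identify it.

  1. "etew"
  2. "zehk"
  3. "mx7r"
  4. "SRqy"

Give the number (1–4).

Key hex bytes 04 30 2b is exactly B = 3 bytes: K' = 04 30 2b.
K' ⊕ ipad = 32 06 1d; K' ⊕ opad = 58 6c 77.
m1: inner = H(32 06 1d 65 74 65 77) = 0a; tag = H(58 6c 77 0a) = 45 ← matches
m2: inner = H(32 06 1d 7a 65 68 6b) = 07; tag = H(58 6c 77 07) = 42
m3: inner = H(32 06 1d 6d 78 37 72) = e3; tag = H(58 6c 77 e3) = 1e
m4: inner = H(32 06 1d 53 52 71 79) = e4; tag = H(58 6c 77 e4) = 1f

1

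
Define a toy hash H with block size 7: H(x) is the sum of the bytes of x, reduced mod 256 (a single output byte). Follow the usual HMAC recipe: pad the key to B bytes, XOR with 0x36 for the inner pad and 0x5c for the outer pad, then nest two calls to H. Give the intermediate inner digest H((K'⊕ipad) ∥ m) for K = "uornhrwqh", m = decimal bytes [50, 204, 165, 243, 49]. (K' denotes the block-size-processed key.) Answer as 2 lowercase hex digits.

e3

Key "uornhrwqh" = 75 6f 72 6e 68 72 77 71 68 is 9 bytes > B = 7, so hash it first: H(key) = ee, then zero-pad to 7 bytes: K' = ee 00 00 00 00 00 00.
K' ⊕ ipad = d8 36 36 36 36 36 36.
Inner input = d8 36 36 36 36 36 36 ∥ 32 cc a5 f3 31.
Inner hash: sum = 216+54+54+54+54+54+54+50+204+165+243+49 = 1251; mod 256 = 227 → e3.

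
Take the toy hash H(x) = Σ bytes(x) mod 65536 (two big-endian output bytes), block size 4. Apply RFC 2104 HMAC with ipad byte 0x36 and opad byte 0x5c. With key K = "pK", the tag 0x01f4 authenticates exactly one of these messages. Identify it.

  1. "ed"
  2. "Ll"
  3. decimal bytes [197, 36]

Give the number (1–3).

Key "pK" = 70 4b is 2 bytes ≤ B = 4; zero-pad to 4 bytes: K' = 70 4b 00 00.
K' ⊕ ipad = 46 7d 36 36; K' ⊕ opad = 2c 17 5c 5c.
m1: inner = H(46 7d 36 36 65 64) = 01 f8; tag = H(2c 17 5c 5c 01 f8) = 01f4 ← matches
m2: inner = H(46 7d 36 36 4c 6c) = 01 e7; tag = H(2c 17 5c 5c 01 e7) = 01e3
m3: inner = H(46 7d 36 36 c5 24) = 02 18; tag = H(2c 17 5c 5c 02 18) = 0115

1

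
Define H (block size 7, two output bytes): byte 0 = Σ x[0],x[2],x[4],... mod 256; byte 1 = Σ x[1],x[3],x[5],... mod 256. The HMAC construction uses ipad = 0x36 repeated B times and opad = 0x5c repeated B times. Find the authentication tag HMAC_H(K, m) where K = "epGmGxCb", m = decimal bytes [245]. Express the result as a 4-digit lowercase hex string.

Key "epGmGxCb" = 65 70 47 6d 47 78 43 62 is 8 bytes > B = 7, so hash it first: H(key) = 36 b7, then zero-pad to 7 bytes: K' = 36 b7 00 00 00 00 00.
K' ⊕ ipad = 00 81 36 36 36 36 36.  K' ⊕ opad = 6a eb 5c 5c 5c 5c 5c.
Inner input = (K'⊕ipad) ∥ m = 00 81 36 36 36 36 36 ∥ f5.
Inner hash: even-index sum = 162 mod 256 = 162; odd-index sum = 482 mod 256 = 226 → a2 e2.
Outer input = (K'⊕opad) ∥ inner = 6a eb 5c 5c 5c 5c 5c ∥ a2 e2.
Outer hash (tag): even-index sum = 608 mod 256 = 96; odd-index sum = 581 mod 256 = 69 → 60 45.

6045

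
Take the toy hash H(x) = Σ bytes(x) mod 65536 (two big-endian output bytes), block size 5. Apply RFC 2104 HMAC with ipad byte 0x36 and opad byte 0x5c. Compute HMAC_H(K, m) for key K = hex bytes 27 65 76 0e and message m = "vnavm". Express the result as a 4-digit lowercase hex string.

Key hex bytes 27 65 76 0e is 4 bytes ≤ B = 5; zero-pad to 5 bytes: K' = 27 65 76 0e 00.
K' ⊕ ipad = 11 53 40 38 36.  K' ⊕ opad = 7b 39 2a 52 5c.
Inner input = (K'⊕ipad) ∥ m = 11 53 40 38 36 ∥ 76 6e 61 76 6d.
Inner hash: sum = 17+83+64+56+54+118+110+97+118+109 = 826 → 03 3a.
Outer input = (K'⊕opad) ∥ inner = 7b 39 2a 52 5c ∥ 03 3a.
Outer hash (tag): sum = 123+57+42+82+92+3+58 = 457 → 01 c9.

01c9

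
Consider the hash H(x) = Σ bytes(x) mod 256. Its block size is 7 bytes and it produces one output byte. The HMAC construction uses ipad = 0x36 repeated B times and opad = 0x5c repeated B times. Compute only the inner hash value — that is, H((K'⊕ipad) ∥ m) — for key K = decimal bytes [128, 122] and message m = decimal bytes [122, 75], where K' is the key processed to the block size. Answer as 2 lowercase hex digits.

Key decimal bytes [128, 122] = 80 7a is 2 bytes ≤ B = 7; zero-pad to 7 bytes: K' = 80 7a 00 00 00 00 00.
K' ⊕ ipad = b6 4c 36 36 36 36 36.
Inner input = b6 4c 36 36 36 36 36 ∥ 7a 4b.
Inner hash: sum = 182+76+54+54+54+54+54+122+75 = 725; mod 256 = 213 → d5.

d5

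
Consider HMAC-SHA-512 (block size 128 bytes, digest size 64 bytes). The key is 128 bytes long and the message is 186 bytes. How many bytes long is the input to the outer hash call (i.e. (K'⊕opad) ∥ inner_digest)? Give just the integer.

Key is 128 ≤ 128 bytes, zero-padded: |K'| = 128.
Outer input = (K'⊕opad) ∥ H(inner) → 128 + 64 = 192 bytes.

192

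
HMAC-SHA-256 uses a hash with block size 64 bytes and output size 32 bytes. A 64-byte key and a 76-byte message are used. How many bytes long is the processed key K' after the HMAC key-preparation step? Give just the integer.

64

Key is 64 ≤ 64 bytes, zero-padded: |K'| = 64.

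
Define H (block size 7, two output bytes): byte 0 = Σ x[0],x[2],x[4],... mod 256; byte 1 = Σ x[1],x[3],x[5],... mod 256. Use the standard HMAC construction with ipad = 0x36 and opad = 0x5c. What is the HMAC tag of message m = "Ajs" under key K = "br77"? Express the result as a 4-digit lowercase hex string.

9020

Key "br77" = 62 72 37 37 is 4 bytes ≤ B = 7; zero-pad to 7 bytes: K' = 62 72 37 37 00 00 00.
K' ⊕ ipad = 54 44 01 01 36 36 36.  K' ⊕ opad = 3e 2e 6b 6b 5c 5c 5c.
Inner input = (K'⊕ipad) ∥ m = 54 44 01 01 36 36 36 ∥ 41 6a 73.
Inner hash: even-index sum = 299 mod 256 = 43; odd-index sum = 303 mod 256 = 47 → 2b 2f.
Outer input = (K'⊕opad) ∥ inner = 3e 2e 6b 6b 5c 5c 5c ∥ 2b 2f.
Outer hash (tag): even-index sum = 400 mod 256 = 144; odd-index sum = 288 mod 256 = 32 → 90 20.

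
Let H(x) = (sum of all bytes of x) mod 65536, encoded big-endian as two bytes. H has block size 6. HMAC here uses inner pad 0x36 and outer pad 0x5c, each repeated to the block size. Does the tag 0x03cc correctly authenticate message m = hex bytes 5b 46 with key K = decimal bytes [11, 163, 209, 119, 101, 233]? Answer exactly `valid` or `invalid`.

valid

Key decimal bytes [11, 163, 209, 119, 101, 233] = 0b a3 d1 77 65 e9 is exactly B = 6 bytes: K' = 0b a3 d1 77 65 e9.
K' ⊕ ipad = 3d 95 e7 41 53 df; K' ⊕ opad = 57 ff 8d 2b 39 b5.
Inner hash: sum = 61+149+231+65+83+223+91+70 = 973 → 03 cd.
Outer hash (recomputed tag): sum = 87+255+141+43+57+181+3+205 = 972 → 03 cc.
Recomputed tag = 03cc; claimed = 03cc → match.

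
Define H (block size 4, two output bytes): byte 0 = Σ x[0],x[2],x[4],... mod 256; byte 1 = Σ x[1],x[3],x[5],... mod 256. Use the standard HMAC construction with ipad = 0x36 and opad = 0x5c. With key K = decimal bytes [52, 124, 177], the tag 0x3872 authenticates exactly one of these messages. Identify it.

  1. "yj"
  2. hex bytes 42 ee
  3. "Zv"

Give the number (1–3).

3

Key decimal bytes [52, 124, 177] = 34 7c b1 is 3 bytes ≤ B = 4; zero-pad to 4 bytes: K' = 34 7c b1 00.
K' ⊕ ipad = 02 4a 87 36; K' ⊕ opad = 68 20 ed 5c.
m1: inner = H(02 4a 87 36 79 6a) = 02 ea; tag = H(68 20 ed 5c 02 ea) = 5766
m2: inner = H(02 4a 87 36 42 ee) = cb 6e; tag = H(68 20 ed 5c cb 6e) = 20ea
m3: inner = H(02 4a 87 36 5a 76) = e3 f6; tag = H(68 20 ed 5c e3 f6) = 3872 ← matches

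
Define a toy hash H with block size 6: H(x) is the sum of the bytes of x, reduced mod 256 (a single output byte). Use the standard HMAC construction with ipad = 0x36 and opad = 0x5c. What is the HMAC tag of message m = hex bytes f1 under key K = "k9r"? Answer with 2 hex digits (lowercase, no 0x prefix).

21

Key "k9r" = 6b 39 72 is 3 bytes ≤ B = 6; zero-pad to 6 bytes: K' = 6b 39 72 00 00 00.
K' ⊕ ipad = 5d 0f 44 36 36 36.  K' ⊕ opad = 37 65 2e 5c 5c 5c.
Inner input = (K'⊕ipad) ∥ m = 5d 0f 44 36 36 36 ∥ f1.
Inner hash: sum = 93+15+68+54+54+54+241 = 579; mod 256 = 67 → 43.
Outer input = (K'⊕opad) ∥ inner = 37 65 2e 5c 5c 5c ∥ 43.
Outer hash (tag): sum = 55+101+46+92+92+92+67 = 545; mod 256 = 33 → 21.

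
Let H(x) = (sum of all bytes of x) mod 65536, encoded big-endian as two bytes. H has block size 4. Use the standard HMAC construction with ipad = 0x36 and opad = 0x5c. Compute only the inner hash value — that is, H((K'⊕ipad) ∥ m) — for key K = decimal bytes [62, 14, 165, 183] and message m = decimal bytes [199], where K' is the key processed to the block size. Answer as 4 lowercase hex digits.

Key decimal bytes [62, 14, 165, 183] = 3e 0e a5 b7 is exactly B = 4 bytes: K' = 3e 0e a5 b7.
K' ⊕ ipad = 08 38 93 81.
Inner input = 08 38 93 81 ∥ c7.
Inner hash: sum = 8+56+147+129+199 = 539 → 02 1b.

021b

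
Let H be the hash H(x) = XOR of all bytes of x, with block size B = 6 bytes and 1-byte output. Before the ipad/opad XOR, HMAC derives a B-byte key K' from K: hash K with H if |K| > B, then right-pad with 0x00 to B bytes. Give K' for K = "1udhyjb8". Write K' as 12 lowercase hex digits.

|K| = 8 > B = 6, so first hash the key.
H(K): XOR 31⊕75⊕64⊕68⊕79⊕6a⊕62⊕38 = 01.
Zero-pad H(K) = 01 to 6 bytes: K' = 01 00 00 00 00 00.

010000000000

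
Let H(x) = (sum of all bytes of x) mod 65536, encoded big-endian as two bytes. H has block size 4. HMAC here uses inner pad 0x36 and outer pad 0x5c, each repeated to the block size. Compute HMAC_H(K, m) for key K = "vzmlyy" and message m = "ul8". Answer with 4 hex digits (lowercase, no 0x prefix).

Key "vzmlyy" = 76 7a 6d 6c 79 79 is 6 bytes > B = 4, so hash it first: H(key) = 02 bb, then zero-pad to 4 bytes: K' = 02 bb 00 00.
K' ⊕ ipad = 34 8d 36 36.  K' ⊕ opad = 5e e7 5c 5c.
Inner input = (K'⊕ipad) ∥ m = 34 8d 36 36 ∥ 75 6c 38.
Inner hash: sum = 52+141+54+54+117+108+56 = 582 → 02 46.
Outer input = (K'⊕opad) ∥ inner = 5e e7 5c 5c ∥ 02 46.
Outer hash (tag): sum = 94+231+92+92+2+70 = 581 → 02 45.

0245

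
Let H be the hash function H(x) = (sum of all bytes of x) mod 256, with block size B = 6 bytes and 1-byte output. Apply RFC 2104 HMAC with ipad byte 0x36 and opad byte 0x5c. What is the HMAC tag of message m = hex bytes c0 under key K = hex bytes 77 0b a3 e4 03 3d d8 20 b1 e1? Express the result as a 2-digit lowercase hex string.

0e

Key hex bytes 77 0b a3 e4 03 3d d8 20 b1 e1 is 10 bytes > B = 6, so hash it first: H(key) = d3, then zero-pad to 6 bytes: K' = d3 00 00 00 00 00.
K' ⊕ ipad = e5 36 36 36 36 36.  K' ⊕ opad = 8f 5c 5c 5c 5c 5c.
Inner input = (K'⊕ipad) ∥ m = e5 36 36 36 36 36 ∥ c0.
Inner hash: sum = 229+54+54+54+54+54+192 = 691; mod 256 = 179 → b3.
Outer input = (K'⊕opad) ∥ inner = 8f 5c 5c 5c 5c 5c ∥ b3.
Outer hash (tag): sum = 143+92+92+92+92+92+179 = 782; mod 256 = 14 → 0e.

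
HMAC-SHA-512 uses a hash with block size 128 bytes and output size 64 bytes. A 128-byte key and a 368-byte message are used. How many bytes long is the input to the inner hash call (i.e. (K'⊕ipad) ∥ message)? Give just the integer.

496

Key is 128 ≤ 128 bytes, zero-padded: |K'| = 128.
Inner input = (K'⊕ipad) ∥ m → 128 + 368 = 496 bytes.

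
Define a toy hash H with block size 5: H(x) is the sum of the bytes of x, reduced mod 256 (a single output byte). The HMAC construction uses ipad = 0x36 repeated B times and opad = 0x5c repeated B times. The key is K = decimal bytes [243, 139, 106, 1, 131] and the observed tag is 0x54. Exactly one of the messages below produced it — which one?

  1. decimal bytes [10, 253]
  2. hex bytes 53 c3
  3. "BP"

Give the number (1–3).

Key decimal bytes [243, 139, 106, 1, 131] = f3 8b 6a 01 83 is exactly B = 5 bytes: K' = f3 8b 6a 01 83.
K' ⊕ ipad = c5 bd 5c 37 b5; K' ⊕ opad = af d7 36 5d df.
m1: inner = H(c5 bd 5c 37 b5 0a fd) = d1; tag = H(af d7 36 5d df d1) = c9
m2: inner = H(c5 bd 5c 37 b5 53 c3) = e0; tag = H(af d7 36 5d df e0) = d8
m3: inner = H(c5 bd 5c 37 b5 42 50) = 5c; tag = H(af d7 36 5d df 5c) = 54 ← matches

3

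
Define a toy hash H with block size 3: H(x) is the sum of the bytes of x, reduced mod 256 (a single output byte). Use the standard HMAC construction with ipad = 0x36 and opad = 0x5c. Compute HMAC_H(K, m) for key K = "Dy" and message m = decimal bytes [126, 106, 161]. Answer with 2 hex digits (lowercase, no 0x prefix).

19

Key "Dy" = 44 79 is 2 bytes ≤ B = 3; zero-pad to 3 bytes: K' = 44 79 00.
K' ⊕ ipad = 72 4f 36.  K' ⊕ opad = 18 25 5c.
Inner input = (K'⊕ipad) ∥ m = 72 4f 36 ∥ 7e 6a a1.
Inner hash: sum = 114+79+54+126+106+161 = 640; mod 256 = 128 → 80.
Outer input = (K'⊕opad) ∥ inner = 18 25 5c ∥ 80.
Outer hash (tag): sum = 24+37+92+128 = 281; mod 256 = 25 → 19.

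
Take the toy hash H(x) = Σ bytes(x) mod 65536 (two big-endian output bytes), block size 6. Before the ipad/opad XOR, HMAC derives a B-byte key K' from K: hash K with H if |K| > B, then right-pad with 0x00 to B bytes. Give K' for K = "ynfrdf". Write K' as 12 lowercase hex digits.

796e66726466

Key "ynfrdf" = 79 6e 66 72 64 66 is exactly B = 6 bytes: K' = 79 6e 66 72 64 66.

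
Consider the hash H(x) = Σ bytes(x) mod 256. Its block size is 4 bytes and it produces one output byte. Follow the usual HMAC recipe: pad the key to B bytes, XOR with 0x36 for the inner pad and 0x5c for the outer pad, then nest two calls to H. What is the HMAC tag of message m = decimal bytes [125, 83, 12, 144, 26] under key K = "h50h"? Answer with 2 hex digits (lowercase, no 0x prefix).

88

Key "h50h" = 68 35 30 68 is exactly B = 4 bytes: K' = 68 35 30 68.
K' ⊕ ipad = 5e 03 06 5e.  K' ⊕ opad = 34 69 6c 34.
Inner input = (K'⊕ipad) ∥ m = 5e 03 06 5e ∥ 7d 53 0c 90 1a.
Inner hash: sum = 94+3+6+94+125+83+12+144+26 = 587; mod 256 = 75 → 4b.
Outer input = (K'⊕opad) ∥ inner = 34 69 6c 34 ∥ 4b.
Outer hash (tag): sum = 52+105+108+52+75 = 392; mod 256 = 136 → 88.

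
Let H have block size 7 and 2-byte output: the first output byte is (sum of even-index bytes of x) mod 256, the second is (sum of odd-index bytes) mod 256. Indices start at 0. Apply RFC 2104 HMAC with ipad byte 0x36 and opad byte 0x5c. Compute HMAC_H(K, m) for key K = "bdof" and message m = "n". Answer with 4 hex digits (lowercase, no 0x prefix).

Key "bdof" = 62 64 6f 66 is 4 bytes ≤ B = 7; zero-pad to 7 bytes: K' = 62 64 6f 66 00 00 00.
K' ⊕ ipad = 54 52 59 50 36 36 36.  K' ⊕ opad = 3e 38 33 3a 5c 5c 5c.
Inner input = (K'⊕ipad) ∥ m = 54 52 59 50 36 36 36 ∥ 6e.
Inner hash: even-index sum = 281 mod 256 = 25; odd-index sum = 326 mod 256 = 70 → 19 46.
Outer input = (K'⊕opad) ∥ inner = 3e 38 33 3a 5c 5c 5c ∥ 19 46.
Outer hash (tag): even-index sum = 367 mod 256 = 111; odd-index sum = 231 mod 256 = 231 → 6f e7.

6fe7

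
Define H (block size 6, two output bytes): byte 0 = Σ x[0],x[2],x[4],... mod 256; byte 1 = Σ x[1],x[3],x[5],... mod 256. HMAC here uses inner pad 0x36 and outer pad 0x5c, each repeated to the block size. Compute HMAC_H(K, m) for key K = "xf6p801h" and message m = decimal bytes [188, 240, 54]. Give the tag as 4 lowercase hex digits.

Key "xf6p801h" = 78 66 36 70 38 30 31 68 is 8 bytes > B = 6, so hash it first: H(key) = 17 6e, then zero-pad to 6 bytes: K' = 17 6e 00 00 00 00.
K' ⊕ ipad = 21 58 36 36 36 36.  K' ⊕ opad = 4b 32 5c 5c 5c 5c.
Inner input = (K'⊕ipad) ∥ m = 21 58 36 36 36 36 ∥ bc f0 36.
Inner hash: even-index sum = 383 mod 256 = 127; odd-index sum = 436 mod 256 = 180 → 7f b4.
Outer input = (K'⊕opad) ∥ inner = 4b 32 5c 5c 5c 5c ∥ 7f b4.
Outer hash (tag): even-index sum = 386 mod 256 = 130; odd-index sum = 414 mod 256 = 158 → 82 9e.

829e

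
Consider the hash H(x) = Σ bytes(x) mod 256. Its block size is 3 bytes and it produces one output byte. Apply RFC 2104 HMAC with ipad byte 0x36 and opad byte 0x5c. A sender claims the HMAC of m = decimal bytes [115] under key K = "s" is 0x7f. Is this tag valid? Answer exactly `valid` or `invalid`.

invalid

Key "s" = 73 is 1 byte ≤ B = 3; zero-pad to 3 bytes: K' = 73 00 00.
K' ⊕ ipad = 45 36 36; K' ⊕ opad = 2f 5c 5c.
Inner hash: sum = 69+54+54+115 = 292; mod 256 = 36 → 24.
Outer hash (recomputed tag): sum = 47+92+92+36 = 267; mod 256 = 11 → 0b.
Recomputed tag = 0b; claimed = 7f → mismatch.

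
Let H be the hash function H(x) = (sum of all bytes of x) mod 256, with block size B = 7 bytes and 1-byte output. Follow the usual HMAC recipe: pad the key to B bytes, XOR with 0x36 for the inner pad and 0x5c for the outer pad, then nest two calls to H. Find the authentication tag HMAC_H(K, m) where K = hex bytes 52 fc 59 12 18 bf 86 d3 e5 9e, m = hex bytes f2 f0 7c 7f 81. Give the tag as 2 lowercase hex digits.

54

Key hex bytes 52 fc 59 12 18 bf 86 d3 e5 9e is 10 bytes > B = 7, so hash it first: H(key) = 6c, then zero-pad to 7 bytes: K' = 6c 00 00 00 00 00 00.
K' ⊕ ipad = 5a 36 36 36 36 36 36.  K' ⊕ opad = 30 5c 5c 5c 5c 5c 5c.
Inner input = (K'⊕ipad) ∥ m = 5a 36 36 36 36 36 36 ∥ f2 f0 7c 7f 81.
Inner hash: sum = 90+54+54+54+54+54+54+242+240+124+127+129 = 1276; mod 256 = 252 → fc.
Outer input = (K'⊕opad) ∥ inner = 30 5c 5c 5c 5c 5c 5c ∥ fc.
Outer hash (tag): sum = 48+92+92+92+92+92+92+252 = 852; mod 256 = 84 → 54.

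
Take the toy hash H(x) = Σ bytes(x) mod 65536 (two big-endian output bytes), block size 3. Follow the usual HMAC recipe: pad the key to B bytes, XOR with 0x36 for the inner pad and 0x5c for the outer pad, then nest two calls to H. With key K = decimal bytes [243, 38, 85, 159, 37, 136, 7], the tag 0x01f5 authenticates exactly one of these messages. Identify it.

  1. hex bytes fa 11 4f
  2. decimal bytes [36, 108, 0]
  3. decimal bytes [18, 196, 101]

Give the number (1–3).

3

Key decimal bytes [243, 38, 85, 159, 37, 136, 7] = f3 26 55 9f 25 88 07 is 7 bytes > B = 3, so hash it first: H(key) = 02 c1, then zero-pad to 3 bytes: K' = 02 c1 00.
K' ⊕ ipad = 34 f7 36; K' ⊕ opad = 5e 9d 5c.
m1: inner = H(34 f7 36 fa 11 4f) = 02 bb; tag = H(5e 9d 5c 02 bb) = 0214
m2: inner = H(34 f7 36 24 6c 00) = 01 f1; tag = H(5e 9d 5c 01 f1) = 0249
m3: inner = H(34 f7 36 12 c4 65) = 02 9c; tag = H(5e 9d 5c 02 9c) = 01f5 ← matches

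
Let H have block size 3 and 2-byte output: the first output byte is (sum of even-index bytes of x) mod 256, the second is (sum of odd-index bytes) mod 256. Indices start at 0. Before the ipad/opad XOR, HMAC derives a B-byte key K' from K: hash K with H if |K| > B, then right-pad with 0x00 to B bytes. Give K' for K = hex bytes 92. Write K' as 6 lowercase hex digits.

Key hex bytes 92 is 1 byte ≤ B = 3; zero-pad to 3 bytes: K' = 92 00 00.

920000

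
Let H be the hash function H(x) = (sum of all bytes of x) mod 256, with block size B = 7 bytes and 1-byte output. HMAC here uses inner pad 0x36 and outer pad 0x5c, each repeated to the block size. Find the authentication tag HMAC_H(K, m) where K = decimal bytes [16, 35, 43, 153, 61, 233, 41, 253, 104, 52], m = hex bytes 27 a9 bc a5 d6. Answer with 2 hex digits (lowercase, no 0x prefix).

df

Key decimal bytes [16, 35, 43, 153, 61, 233, 41, 253, 104, 52] = 10 23 2b 99 3d e9 29 fd 68 34 is 10 bytes > B = 7, so hash it first: H(key) = df, then zero-pad to 7 bytes: K' = df 00 00 00 00 00 00.
K' ⊕ ipad = e9 36 36 36 36 36 36.  K' ⊕ opad = 83 5c 5c 5c 5c 5c 5c.
Inner input = (K'⊕ipad) ∥ m = e9 36 36 36 36 36 36 ∥ 27 a9 bc a5 d6.
Inner hash: sum = 233+54+54+54+54+54+54+39+169+188+165+214 = 1332; mod 256 = 52 → 34.
Outer input = (K'⊕opad) ∥ inner = 83 5c 5c 5c 5c 5c 5c ∥ 34.
Outer hash (tag): sum = 131+92+92+92+92+92+92+52 = 735; mod 256 = 223 → df.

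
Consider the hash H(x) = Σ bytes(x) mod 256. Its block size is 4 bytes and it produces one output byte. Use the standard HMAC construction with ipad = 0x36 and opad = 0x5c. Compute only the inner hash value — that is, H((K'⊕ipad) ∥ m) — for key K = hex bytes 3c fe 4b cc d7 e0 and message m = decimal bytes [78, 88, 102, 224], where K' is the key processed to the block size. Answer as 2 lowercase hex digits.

Key hex bytes 3c fe 4b cc d7 e0 is 6 bytes > B = 4, so hash it first: H(key) = 08, then zero-pad to 4 bytes: K' = 08 00 00 00.
K' ⊕ ipad = 3e 36 36 36.
Inner input = 3e 36 36 36 ∥ 4e 58 66 e0.
Inner hash: sum = 62+54+54+54+78+88+102+224 = 716; mod 256 = 204 → cc.

cc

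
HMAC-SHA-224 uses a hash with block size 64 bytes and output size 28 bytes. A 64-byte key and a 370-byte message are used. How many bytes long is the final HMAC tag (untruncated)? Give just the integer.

The tag is one SHA-224 digest: 28 bytes.

28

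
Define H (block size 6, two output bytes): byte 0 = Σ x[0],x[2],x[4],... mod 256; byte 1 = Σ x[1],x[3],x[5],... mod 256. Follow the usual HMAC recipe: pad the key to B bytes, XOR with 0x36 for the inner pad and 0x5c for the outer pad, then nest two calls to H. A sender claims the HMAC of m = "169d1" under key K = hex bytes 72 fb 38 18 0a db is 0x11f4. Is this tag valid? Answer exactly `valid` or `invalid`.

valid

Key hex bytes 72 fb 38 18 0a db is exactly B = 6 bytes: K' = 72 fb 38 18 0a db.
K' ⊕ ipad = 44 cd 0e 2e 3c ed; K' ⊕ opad = 2e a7 64 44 56 87.
Inner hash: even-index sum = 297 mod 256 = 41; odd-index sum = 642 mod 256 = 130 → 29 82.
Outer hash (recomputed tag): even-index sum = 273 mod 256 = 17; odd-index sum = 500 mod 256 = 244 → 11 f4.
Recomputed tag = 11f4; claimed = 11f4 → match.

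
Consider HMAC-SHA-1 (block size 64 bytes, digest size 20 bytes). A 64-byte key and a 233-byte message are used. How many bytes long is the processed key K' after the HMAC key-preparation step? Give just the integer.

64

Key is 64 ≤ 64 bytes, zero-padded: |K'| = 64.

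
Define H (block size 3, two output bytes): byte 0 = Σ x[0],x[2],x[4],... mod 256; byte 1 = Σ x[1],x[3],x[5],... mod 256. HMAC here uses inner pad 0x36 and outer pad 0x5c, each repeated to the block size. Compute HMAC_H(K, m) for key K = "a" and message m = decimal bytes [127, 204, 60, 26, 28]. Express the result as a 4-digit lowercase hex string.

Key "a" = 61 is 1 byte ≤ B = 3; zero-pad to 3 bytes: K' = 61 00 00.
K' ⊕ ipad = 57 36 36.  K' ⊕ opad = 3d 5c 5c.
Inner input = (K'⊕ipad) ∥ m = 57 36 36 ∥ 7f cc 3c 1a 1c.
Inner hash: even-index sum = 371 mod 256 = 115; odd-index sum = 269 mod 256 = 13 → 73 0d.
Outer input = (K'⊕opad) ∥ inner = 3d 5c 5c ∥ 73 0d.
Outer hash (tag): even-index sum = 166 mod 256 = 166; odd-index sum = 207 mod 256 = 207 → a6 cf.

a6cf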